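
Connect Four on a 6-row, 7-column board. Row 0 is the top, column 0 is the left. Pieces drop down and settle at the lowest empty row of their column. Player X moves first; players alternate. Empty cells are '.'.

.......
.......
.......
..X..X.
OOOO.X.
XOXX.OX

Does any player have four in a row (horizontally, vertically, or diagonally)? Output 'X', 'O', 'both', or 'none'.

O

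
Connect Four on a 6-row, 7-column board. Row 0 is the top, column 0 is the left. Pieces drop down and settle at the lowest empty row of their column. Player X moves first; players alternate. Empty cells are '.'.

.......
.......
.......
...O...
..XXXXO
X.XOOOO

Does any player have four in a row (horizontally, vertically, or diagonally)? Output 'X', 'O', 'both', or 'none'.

both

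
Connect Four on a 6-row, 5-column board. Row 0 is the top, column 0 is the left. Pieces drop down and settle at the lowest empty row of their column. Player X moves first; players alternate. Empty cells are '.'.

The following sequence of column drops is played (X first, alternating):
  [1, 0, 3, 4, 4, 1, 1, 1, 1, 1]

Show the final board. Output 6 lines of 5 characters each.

Move 1: X drops in col 1, lands at row 5
Move 2: O drops in col 0, lands at row 5
Move 3: X drops in col 3, lands at row 5
Move 4: O drops in col 4, lands at row 5
Move 5: X drops in col 4, lands at row 4
Move 6: O drops in col 1, lands at row 4
Move 7: X drops in col 1, lands at row 3
Move 8: O drops in col 1, lands at row 2
Move 9: X drops in col 1, lands at row 1
Move 10: O drops in col 1, lands at row 0

Answer: .O...
.X...
.O...
.X...
.O..X
OX.XO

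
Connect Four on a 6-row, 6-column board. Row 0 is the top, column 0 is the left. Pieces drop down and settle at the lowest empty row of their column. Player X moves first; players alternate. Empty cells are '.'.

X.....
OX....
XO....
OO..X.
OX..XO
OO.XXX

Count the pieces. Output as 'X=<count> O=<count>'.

X=9 O=8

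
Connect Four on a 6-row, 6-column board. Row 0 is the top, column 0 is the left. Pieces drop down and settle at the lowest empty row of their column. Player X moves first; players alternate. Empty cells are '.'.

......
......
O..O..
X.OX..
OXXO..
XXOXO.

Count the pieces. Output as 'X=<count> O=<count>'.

X=7 O=7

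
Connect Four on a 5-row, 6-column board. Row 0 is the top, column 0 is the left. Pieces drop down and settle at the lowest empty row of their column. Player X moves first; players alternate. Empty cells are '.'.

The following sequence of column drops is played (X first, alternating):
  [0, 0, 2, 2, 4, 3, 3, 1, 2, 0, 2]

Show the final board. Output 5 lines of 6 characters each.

Move 1: X drops in col 0, lands at row 4
Move 2: O drops in col 0, lands at row 3
Move 3: X drops in col 2, lands at row 4
Move 4: O drops in col 2, lands at row 3
Move 5: X drops in col 4, lands at row 4
Move 6: O drops in col 3, lands at row 4
Move 7: X drops in col 3, lands at row 3
Move 8: O drops in col 1, lands at row 4
Move 9: X drops in col 2, lands at row 2
Move 10: O drops in col 0, lands at row 2
Move 11: X drops in col 2, lands at row 1

Answer: ......
..X...
O.X...
O.OX..
XOXOX.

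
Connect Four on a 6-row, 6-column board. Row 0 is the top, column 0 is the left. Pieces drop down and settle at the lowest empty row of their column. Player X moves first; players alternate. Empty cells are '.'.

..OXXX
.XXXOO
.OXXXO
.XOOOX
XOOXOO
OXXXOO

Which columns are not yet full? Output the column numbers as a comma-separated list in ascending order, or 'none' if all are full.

Answer: 0,1

Derivation:
col 0: top cell = '.' → open
col 1: top cell = '.' → open
col 2: top cell = 'O' → FULL
col 3: top cell = 'X' → FULL
col 4: top cell = 'X' → FULL
col 5: top cell = 'X' → FULL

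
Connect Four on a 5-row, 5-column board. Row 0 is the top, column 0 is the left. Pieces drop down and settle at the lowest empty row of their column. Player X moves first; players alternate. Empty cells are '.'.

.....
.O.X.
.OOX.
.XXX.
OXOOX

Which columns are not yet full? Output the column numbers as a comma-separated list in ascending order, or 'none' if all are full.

Answer: 0,1,2,3,4

Derivation:
col 0: top cell = '.' → open
col 1: top cell = '.' → open
col 2: top cell = '.' → open
col 3: top cell = '.' → open
col 4: top cell = '.' → open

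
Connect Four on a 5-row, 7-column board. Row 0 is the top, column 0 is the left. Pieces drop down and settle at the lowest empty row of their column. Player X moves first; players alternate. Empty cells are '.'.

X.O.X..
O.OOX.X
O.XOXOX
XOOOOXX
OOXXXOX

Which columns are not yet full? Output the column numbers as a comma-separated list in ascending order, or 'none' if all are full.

Answer: 1,3,5,6

Derivation:
col 0: top cell = 'X' → FULL
col 1: top cell = '.' → open
col 2: top cell = 'O' → FULL
col 3: top cell = '.' → open
col 4: top cell = 'X' → FULL
col 5: top cell = '.' → open
col 6: top cell = '.' → open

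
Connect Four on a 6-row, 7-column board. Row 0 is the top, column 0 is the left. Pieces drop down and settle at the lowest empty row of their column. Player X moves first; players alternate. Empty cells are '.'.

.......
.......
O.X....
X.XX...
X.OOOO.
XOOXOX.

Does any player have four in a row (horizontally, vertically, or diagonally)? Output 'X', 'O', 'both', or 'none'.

O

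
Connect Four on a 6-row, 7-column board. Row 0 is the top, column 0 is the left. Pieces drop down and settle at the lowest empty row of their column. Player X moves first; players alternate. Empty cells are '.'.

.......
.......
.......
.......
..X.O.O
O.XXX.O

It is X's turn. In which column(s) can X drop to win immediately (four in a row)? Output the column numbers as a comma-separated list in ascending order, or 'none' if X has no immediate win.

Answer: 1,5

Derivation:
col 0: drop X → no win
col 1: drop X → WIN!
col 2: drop X → no win
col 3: drop X → no win
col 4: drop X → no win
col 5: drop X → WIN!
col 6: drop X → no win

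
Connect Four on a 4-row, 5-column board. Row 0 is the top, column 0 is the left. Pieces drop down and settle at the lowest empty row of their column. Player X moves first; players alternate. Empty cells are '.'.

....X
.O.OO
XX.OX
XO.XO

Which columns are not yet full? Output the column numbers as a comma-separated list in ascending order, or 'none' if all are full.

col 0: top cell = '.' → open
col 1: top cell = '.' → open
col 2: top cell = '.' → open
col 3: top cell = '.' → open
col 4: top cell = 'X' → FULL

Answer: 0,1,2,3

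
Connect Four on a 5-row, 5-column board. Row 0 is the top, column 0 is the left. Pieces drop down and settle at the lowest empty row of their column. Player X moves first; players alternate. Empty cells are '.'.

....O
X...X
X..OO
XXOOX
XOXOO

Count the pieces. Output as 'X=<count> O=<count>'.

X=8 O=8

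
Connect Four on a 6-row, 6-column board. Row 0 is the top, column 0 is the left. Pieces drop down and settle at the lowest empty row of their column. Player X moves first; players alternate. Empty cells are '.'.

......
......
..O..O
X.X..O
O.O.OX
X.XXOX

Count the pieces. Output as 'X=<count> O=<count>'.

X=7 O=7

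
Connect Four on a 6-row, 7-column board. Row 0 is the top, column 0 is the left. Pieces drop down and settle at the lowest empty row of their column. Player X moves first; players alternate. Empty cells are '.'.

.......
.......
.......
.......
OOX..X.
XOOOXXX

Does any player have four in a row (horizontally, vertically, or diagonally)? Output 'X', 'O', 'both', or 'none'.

none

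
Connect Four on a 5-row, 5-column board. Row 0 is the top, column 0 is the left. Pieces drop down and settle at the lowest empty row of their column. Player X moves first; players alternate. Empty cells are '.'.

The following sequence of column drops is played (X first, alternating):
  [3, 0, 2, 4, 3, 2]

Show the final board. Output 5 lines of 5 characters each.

Move 1: X drops in col 3, lands at row 4
Move 2: O drops in col 0, lands at row 4
Move 3: X drops in col 2, lands at row 4
Move 4: O drops in col 4, lands at row 4
Move 5: X drops in col 3, lands at row 3
Move 6: O drops in col 2, lands at row 3

Answer: .....
.....
.....
..OX.
O.XXO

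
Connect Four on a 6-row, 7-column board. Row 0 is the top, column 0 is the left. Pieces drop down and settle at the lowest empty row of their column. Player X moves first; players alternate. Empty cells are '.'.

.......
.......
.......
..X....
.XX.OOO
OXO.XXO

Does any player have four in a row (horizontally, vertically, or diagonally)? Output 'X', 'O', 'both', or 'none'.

none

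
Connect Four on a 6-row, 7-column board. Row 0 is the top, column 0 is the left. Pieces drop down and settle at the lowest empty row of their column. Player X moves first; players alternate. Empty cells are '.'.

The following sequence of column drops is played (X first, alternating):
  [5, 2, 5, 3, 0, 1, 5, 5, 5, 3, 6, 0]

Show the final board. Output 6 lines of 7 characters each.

Answer: .......
.....X.
.....O.
.....X.
O..O.X.
XOOO.XX

Derivation:
Move 1: X drops in col 5, lands at row 5
Move 2: O drops in col 2, lands at row 5
Move 3: X drops in col 5, lands at row 4
Move 4: O drops in col 3, lands at row 5
Move 5: X drops in col 0, lands at row 5
Move 6: O drops in col 1, lands at row 5
Move 7: X drops in col 5, lands at row 3
Move 8: O drops in col 5, lands at row 2
Move 9: X drops in col 5, lands at row 1
Move 10: O drops in col 3, lands at row 4
Move 11: X drops in col 6, lands at row 5
Move 12: O drops in col 0, lands at row 4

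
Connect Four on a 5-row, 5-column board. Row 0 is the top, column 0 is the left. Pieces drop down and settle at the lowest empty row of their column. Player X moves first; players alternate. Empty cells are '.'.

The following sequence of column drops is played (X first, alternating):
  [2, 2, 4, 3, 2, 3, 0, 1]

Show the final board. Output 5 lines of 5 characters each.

Move 1: X drops in col 2, lands at row 4
Move 2: O drops in col 2, lands at row 3
Move 3: X drops in col 4, lands at row 4
Move 4: O drops in col 3, lands at row 4
Move 5: X drops in col 2, lands at row 2
Move 6: O drops in col 3, lands at row 3
Move 7: X drops in col 0, lands at row 4
Move 8: O drops in col 1, lands at row 4

Answer: .....
.....
..X..
..OO.
XOXOX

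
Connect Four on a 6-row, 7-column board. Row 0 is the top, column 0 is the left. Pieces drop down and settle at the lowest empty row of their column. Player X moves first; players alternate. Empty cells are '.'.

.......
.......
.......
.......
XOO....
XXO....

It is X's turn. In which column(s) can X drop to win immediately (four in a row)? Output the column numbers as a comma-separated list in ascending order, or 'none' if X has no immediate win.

Answer: none

Derivation:
col 0: drop X → no win
col 1: drop X → no win
col 2: drop X → no win
col 3: drop X → no win
col 4: drop X → no win
col 5: drop X → no win
col 6: drop X → no win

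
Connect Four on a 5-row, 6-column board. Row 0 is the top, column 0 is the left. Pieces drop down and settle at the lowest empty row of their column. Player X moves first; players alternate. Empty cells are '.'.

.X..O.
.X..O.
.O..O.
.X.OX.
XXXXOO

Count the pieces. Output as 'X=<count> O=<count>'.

X=8 O=7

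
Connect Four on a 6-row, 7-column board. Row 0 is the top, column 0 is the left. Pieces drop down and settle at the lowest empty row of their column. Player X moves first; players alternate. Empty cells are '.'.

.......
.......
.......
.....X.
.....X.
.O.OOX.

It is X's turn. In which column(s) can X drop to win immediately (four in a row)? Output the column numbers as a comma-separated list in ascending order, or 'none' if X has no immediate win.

Answer: 5

Derivation:
col 0: drop X → no win
col 1: drop X → no win
col 2: drop X → no win
col 3: drop X → no win
col 4: drop X → no win
col 5: drop X → WIN!
col 6: drop X → no win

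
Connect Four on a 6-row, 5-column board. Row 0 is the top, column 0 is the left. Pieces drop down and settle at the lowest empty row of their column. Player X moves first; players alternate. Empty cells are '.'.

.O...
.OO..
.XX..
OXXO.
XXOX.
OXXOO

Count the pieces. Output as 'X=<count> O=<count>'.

X=9 O=9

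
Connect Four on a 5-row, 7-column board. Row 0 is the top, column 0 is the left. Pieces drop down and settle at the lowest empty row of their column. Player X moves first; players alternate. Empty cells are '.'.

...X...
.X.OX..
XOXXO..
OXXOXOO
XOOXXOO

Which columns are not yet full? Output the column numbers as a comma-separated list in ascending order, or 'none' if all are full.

col 0: top cell = '.' → open
col 1: top cell = '.' → open
col 2: top cell = '.' → open
col 3: top cell = 'X' → FULL
col 4: top cell = '.' → open
col 5: top cell = '.' → open
col 6: top cell = '.' → open

Answer: 0,1,2,4,5,6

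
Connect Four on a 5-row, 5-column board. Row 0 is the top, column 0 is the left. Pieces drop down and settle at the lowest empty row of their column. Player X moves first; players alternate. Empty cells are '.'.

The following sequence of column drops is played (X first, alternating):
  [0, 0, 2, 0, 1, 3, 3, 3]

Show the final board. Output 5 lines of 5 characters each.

Move 1: X drops in col 0, lands at row 4
Move 2: O drops in col 0, lands at row 3
Move 3: X drops in col 2, lands at row 4
Move 4: O drops in col 0, lands at row 2
Move 5: X drops in col 1, lands at row 4
Move 6: O drops in col 3, lands at row 4
Move 7: X drops in col 3, lands at row 3
Move 8: O drops in col 3, lands at row 2

Answer: .....
.....
O..O.
O..X.
XXXO.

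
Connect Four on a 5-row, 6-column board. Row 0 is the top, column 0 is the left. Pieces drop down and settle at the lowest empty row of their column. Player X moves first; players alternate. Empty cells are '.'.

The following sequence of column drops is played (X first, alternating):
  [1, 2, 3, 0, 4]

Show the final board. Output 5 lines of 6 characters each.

Answer: ......
......
......
......
OXOXX.

Derivation:
Move 1: X drops in col 1, lands at row 4
Move 2: O drops in col 2, lands at row 4
Move 3: X drops in col 3, lands at row 4
Move 4: O drops in col 0, lands at row 4
Move 5: X drops in col 4, lands at row 4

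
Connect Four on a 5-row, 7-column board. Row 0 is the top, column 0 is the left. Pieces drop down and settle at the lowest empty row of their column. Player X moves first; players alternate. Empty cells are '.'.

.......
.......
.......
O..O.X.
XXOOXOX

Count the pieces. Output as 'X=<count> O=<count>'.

X=5 O=5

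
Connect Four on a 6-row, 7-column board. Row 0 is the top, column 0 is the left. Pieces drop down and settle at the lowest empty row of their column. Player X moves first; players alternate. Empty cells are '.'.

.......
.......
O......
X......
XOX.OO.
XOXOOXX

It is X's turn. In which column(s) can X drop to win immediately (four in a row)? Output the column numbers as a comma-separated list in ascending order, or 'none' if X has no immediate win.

col 0: drop X → no win
col 1: drop X → no win
col 2: drop X → no win
col 3: drop X → no win
col 4: drop X → no win
col 5: drop X → no win
col 6: drop X → no win

Answer: none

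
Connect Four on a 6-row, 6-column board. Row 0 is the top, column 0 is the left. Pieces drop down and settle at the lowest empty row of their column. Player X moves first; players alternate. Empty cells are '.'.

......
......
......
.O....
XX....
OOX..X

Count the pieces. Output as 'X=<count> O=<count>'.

X=4 O=3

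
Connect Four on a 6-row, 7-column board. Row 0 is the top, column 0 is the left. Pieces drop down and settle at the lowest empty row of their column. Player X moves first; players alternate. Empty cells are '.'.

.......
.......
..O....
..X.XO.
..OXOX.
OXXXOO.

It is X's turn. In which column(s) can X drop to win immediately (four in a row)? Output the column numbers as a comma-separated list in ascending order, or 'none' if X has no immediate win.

col 0: drop X → no win
col 1: drop X → no win
col 2: drop X → no win
col 3: drop X → no win
col 4: drop X → no win
col 5: drop X → WIN!
col 6: drop X → no win

Answer: 5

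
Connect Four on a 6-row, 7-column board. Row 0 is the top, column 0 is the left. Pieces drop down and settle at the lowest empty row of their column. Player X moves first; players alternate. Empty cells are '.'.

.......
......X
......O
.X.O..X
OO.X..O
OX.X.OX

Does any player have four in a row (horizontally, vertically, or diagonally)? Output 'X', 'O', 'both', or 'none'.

none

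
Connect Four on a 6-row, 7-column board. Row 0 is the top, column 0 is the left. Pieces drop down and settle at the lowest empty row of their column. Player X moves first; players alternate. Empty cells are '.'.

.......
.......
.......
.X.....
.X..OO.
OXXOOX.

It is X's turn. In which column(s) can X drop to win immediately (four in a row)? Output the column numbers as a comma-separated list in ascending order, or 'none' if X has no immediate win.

col 0: drop X → no win
col 1: drop X → WIN!
col 2: drop X → no win
col 3: drop X → no win
col 4: drop X → no win
col 5: drop X → no win
col 6: drop X → no win

Answer: 1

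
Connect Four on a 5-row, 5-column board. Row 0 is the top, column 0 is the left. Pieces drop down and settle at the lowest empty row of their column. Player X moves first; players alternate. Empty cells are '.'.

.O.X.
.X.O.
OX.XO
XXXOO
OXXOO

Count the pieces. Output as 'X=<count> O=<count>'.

X=9 O=9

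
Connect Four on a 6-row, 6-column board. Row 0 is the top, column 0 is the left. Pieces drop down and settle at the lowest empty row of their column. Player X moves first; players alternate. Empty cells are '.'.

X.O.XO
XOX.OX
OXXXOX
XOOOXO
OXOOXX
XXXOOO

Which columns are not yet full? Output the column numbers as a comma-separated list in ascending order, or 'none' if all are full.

col 0: top cell = 'X' → FULL
col 1: top cell = '.' → open
col 2: top cell = 'O' → FULL
col 3: top cell = '.' → open
col 4: top cell = 'X' → FULL
col 5: top cell = 'O' → FULL

Answer: 1,3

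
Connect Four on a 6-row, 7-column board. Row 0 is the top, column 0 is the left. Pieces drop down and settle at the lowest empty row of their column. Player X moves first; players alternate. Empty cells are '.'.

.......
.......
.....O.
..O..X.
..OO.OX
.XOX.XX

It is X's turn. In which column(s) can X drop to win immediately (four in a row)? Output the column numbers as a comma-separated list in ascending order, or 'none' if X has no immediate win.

Answer: 4

Derivation:
col 0: drop X → no win
col 1: drop X → no win
col 2: drop X → no win
col 3: drop X → no win
col 4: drop X → WIN!
col 5: drop X → no win
col 6: drop X → no win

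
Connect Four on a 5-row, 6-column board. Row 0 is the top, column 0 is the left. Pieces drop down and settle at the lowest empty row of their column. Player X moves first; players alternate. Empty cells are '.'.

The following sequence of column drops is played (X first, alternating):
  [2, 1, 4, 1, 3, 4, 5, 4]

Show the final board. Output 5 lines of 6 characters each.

Move 1: X drops in col 2, lands at row 4
Move 2: O drops in col 1, lands at row 4
Move 3: X drops in col 4, lands at row 4
Move 4: O drops in col 1, lands at row 3
Move 5: X drops in col 3, lands at row 4
Move 6: O drops in col 4, lands at row 3
Move 7: X drops in col 5, lands at row 4
Move 8: O drops in col 4, lands at row 2

Answer: ......
......
....O.
.O..O.
.OXXXX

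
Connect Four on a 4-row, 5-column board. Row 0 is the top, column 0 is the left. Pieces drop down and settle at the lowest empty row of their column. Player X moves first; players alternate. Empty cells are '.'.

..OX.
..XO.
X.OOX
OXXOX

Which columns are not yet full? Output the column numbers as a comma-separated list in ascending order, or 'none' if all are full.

Answer: 0,1,4

Derivation:
col 0: top cell = '.' → open
col 1: top cell = '.' → open
col 2: top cell = 'O' → FULL
col 3: top cell = 'X' → FULL
col 4: top cell = '.' → open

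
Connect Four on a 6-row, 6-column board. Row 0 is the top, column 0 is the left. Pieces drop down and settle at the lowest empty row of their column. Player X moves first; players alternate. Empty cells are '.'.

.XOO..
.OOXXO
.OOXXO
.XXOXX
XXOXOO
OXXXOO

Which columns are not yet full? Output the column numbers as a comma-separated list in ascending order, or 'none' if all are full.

col 0: top cell = '.' → open
col 1: top cell = 'X' → FULL
col 2: top cell = 'O' → FULL
col 3: top cell = 'O' → FULL
col 4: top cell = '.' → open
col 5: top cell = '.' → open

Answer: 0,4,5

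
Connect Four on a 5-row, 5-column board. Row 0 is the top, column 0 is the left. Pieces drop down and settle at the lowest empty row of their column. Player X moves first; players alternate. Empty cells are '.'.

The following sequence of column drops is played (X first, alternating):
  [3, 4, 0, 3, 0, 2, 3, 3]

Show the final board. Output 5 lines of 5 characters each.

Answer: .....
...O.
...X.
X..O.
X.OXO

Derivation:
Move 1: X drops in col 3, lands at row 4
Move 2: O drops in col 4, lands at row 4
Move 3: X drops in col 0, lands at row 4
Move 4: O drops in col 3, lands at row 3
Move 5: X drops in col 0, lands at row 3
Move 6: O drops in col 2, lands at row 4
Move 7: X drops in col 3, lands at row 2
Move 8: O drops in col 3, lands at row 1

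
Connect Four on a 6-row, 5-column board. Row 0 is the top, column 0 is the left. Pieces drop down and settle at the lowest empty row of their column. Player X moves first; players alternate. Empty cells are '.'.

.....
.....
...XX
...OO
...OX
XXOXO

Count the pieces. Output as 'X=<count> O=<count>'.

X=6 O=5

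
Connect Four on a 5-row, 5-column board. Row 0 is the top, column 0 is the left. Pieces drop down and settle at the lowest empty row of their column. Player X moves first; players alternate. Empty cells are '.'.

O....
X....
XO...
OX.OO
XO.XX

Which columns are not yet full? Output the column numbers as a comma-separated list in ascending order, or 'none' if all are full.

col 0: top cell = 'O' → FULL
col 1: top cell = '.' → open
col 2: top cell = '.' → open
col 3: top cell = '.' → open
col 4: top cell = '.' → open

Answer: 1,2,3,4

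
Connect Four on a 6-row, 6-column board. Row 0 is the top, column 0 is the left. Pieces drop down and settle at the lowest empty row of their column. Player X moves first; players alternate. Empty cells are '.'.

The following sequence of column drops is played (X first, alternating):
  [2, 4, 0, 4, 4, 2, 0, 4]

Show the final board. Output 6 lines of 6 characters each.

Answer: ......
......
....O.
....X.
X.O.O.
X.X.O.

Derivation:
Move 1: X drops in col 2, lands at row 5
Move 2: O drops in col 4, lands at row 5
Move 3: X drops in col 0, lands at row 5
Move 4: O drops in col 4, lands at row 4
Move 5: X drops in col 4, lands at row 3
Move 6: O drops in col 2, lands at row 4
Move 7: X drops in col 0, lands at row 4
Move 8: O drops in col 4, lands at row 2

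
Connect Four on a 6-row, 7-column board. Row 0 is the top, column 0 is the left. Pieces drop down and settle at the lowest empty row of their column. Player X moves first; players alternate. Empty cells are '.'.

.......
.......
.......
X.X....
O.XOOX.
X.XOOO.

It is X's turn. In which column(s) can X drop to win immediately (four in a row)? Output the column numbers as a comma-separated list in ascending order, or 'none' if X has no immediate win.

col 0: drop X → no win
col 1: drop X → no win
col 2: drop X → WIN!
col 3: drop X → no win
col 4: drop X → no win
col 5: drop X → no win
col 6: drop X → no win

Answer: 2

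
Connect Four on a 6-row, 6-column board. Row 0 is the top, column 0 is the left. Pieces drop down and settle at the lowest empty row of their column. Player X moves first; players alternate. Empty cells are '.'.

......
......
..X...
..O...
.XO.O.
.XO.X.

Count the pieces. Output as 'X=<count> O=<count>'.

X=4 O=4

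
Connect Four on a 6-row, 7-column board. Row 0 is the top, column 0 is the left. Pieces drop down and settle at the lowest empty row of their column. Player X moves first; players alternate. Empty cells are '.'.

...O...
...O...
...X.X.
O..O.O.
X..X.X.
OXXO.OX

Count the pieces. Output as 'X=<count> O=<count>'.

X=8 O=8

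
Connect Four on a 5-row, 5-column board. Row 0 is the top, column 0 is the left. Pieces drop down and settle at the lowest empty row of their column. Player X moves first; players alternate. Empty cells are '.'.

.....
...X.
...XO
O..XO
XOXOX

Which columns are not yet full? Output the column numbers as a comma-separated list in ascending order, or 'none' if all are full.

col 0: top cell = '.' → open
col 1: top cell = '.' → open
col 2: top cell = '.' → open
col 3: top cell = '.' → open
col 4: top cell = '.' → open

Answer: 0,1,2,3,4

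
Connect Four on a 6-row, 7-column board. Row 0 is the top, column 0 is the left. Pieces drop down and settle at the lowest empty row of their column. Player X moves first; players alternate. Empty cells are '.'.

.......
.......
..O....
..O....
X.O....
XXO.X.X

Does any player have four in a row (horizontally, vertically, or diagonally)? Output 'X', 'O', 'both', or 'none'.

O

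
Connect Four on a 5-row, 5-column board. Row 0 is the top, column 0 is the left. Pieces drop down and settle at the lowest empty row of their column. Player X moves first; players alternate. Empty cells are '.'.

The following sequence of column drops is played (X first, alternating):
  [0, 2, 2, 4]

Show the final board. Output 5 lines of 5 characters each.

Move 1: X drops in col 0, lands at row 4
Move 2: O drops in col 2, lands at row 4
Move 3: X drops in col 2, lands at row 3
Move 4: O drops in col 4, lands at row 4

Answer: .....
.....
.....
..X..
X.O.O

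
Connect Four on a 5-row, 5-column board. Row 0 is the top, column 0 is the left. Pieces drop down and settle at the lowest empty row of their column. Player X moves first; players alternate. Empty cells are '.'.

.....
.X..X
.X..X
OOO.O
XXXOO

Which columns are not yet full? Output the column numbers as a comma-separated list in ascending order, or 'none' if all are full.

col 0: top cell = '.' → open
col 1: top cell = '.' → open
col 2: top cell = '.' → open
col 3: top cell = '.' → open
col 4: top cell = '.' → open

Answer: 0,1,2,3,4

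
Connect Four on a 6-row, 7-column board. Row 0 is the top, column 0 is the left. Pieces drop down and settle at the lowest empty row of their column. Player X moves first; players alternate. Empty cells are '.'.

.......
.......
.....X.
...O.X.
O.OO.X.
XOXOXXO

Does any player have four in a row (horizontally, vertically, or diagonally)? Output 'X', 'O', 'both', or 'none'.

X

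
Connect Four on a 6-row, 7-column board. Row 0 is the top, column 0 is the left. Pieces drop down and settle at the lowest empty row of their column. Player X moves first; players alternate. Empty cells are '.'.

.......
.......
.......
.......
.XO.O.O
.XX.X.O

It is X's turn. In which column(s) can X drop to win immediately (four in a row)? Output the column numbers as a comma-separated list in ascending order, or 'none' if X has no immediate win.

col 0: drop X → no win
col 1: drop X → no win
col 2: drop X → no win
col 3: drop X → WIN!
col 4: drop X → no win
col 5: drop X → no win
col 6: drop X → no win

Answer: 3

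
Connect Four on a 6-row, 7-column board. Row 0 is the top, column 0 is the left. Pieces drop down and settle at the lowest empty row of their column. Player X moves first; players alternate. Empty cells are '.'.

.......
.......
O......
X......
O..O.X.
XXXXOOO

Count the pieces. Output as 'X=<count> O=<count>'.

X=6 O=6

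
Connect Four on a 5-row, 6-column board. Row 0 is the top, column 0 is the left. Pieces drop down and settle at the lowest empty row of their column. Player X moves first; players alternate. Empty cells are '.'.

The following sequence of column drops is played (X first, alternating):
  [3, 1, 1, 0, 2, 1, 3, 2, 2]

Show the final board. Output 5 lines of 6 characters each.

Move 1: X drops in col 3, lands at row 4
Move 2: O drops in col 1, lands at row 4
Move 3: X drops in col 1, lands at row 3
Move 4: O drops in col 0, lands at row 4
Move 5: X drops in col 2, lands at row 4
Move 6: O drops in col 1, lands at row 2
Move 7: X drops in col 3, lands at row 3
Move 8: O drops in col 2, lands at row 3
Move 9: X drops in col 2, lands at row 2

Answer: ......
......
.OX...
.XOX..
OOXX..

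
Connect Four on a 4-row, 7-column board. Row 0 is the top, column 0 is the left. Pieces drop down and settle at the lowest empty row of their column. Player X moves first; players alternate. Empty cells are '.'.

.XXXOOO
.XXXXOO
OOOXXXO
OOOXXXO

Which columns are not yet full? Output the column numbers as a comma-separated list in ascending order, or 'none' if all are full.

Answer: 0

Derivation:
col 0: top cell = '.' → open
col 1: top cell = 'X' → FULL
col 2: top cell = 'X' → FULL
col 3: top cell = 'X' → FULL
col 4: top cell = 'O' → FULL
col 5: top cell = 'O' → FULL
col 6: top cell = 'O' → FULL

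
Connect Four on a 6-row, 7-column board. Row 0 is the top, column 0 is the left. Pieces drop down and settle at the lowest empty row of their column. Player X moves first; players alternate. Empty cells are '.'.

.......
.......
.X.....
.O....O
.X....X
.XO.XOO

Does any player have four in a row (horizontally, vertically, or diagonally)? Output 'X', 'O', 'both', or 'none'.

none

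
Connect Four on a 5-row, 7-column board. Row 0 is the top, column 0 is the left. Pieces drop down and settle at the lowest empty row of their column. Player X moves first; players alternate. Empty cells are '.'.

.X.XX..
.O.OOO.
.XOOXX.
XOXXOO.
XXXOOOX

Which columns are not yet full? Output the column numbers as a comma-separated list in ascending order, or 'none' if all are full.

Answer: 0,2,5,6

Derivation:
col 0: top cell = '.' → open
col 1: top cell = 'X' → FULL
col 2: top cell = '.' → open
col 3: top cell = 'X' → FULL
col 4: top cell = 'X' → FULL
col 5: top cell = '.' → open
col 6: top cell = '.' → open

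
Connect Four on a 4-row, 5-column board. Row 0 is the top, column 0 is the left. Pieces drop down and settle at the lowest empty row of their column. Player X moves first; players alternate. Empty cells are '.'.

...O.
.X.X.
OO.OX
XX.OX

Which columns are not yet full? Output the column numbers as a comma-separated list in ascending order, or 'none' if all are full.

Answer: 0,1,2,4

Derivation:
col 0: top cell = '.' → open
col 1: top cell = '.' → open
col 2: top cell = '.' → open
col 3: top cell = 'O' → FULL
col 4: top cell = '.' → open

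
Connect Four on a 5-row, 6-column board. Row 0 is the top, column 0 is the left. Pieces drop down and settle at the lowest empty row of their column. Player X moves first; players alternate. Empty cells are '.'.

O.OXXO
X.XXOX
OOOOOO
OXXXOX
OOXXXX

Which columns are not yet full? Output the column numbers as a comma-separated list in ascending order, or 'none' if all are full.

Answer: 1

Derivation:
col 0: top cell = 'O' → FULL
col 1: top cell = '.' → open
col 2: top cell = 'O' → FULL
col 3: top cell = 'X' → FULL
col 4: top cell = 'X' → FULL
col 5: top cell = 'O' → FULL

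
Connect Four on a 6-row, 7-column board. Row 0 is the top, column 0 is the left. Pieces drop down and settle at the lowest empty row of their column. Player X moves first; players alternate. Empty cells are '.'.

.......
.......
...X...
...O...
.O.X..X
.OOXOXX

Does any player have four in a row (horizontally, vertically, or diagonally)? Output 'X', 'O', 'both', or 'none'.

none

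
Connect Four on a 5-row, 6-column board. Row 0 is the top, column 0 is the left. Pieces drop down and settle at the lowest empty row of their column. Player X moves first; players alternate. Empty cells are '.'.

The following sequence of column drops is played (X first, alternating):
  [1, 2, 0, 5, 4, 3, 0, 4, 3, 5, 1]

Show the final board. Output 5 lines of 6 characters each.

Move 1: X drops in col 1, lands at row 4
Move 2: O drops in col 2, lands at row 4
Move 3: X drops in col 0, lands at row 4
Move 4: O drops in col 5, lands at row 4
Move 5: X drops in col 4, lands at row 4
Move 6: O drops in col 3, lands at row 4
Move 7: X drops in col 0, lands at row 3
Move 8: O drops in col 4, lands at row 3
Move 9: X drops in col 3, lands at row 3
Move 10: O drops in col 5, lands at row 3
Move 11: X drops in col 1, lands at row 3

Answer: ......
......
......
XX.XOO
XXOOXO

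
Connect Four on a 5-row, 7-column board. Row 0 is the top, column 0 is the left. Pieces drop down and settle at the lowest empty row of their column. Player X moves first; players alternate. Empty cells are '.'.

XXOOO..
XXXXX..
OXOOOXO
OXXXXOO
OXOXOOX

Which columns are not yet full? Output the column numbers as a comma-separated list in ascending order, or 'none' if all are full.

col 0: top cell = 'X' → FULL
col 1: top cell = 'X' → FULL
col 2: top cell = 'O' → FULL
col 3: top cell = 'O' → FULL
col 4: top cell = 'O' → FULL
col 5: top cell = '.' → open
col 6: top cell = '.' → open

Answer: 5,6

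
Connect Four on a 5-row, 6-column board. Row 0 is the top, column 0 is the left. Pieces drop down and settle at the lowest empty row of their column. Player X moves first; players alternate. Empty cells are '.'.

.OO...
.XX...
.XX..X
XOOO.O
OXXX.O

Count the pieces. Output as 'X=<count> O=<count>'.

X=9 O=8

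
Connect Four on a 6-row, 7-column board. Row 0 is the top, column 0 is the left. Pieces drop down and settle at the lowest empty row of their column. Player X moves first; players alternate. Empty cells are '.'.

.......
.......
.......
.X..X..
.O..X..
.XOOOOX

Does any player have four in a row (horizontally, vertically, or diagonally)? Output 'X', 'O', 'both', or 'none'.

O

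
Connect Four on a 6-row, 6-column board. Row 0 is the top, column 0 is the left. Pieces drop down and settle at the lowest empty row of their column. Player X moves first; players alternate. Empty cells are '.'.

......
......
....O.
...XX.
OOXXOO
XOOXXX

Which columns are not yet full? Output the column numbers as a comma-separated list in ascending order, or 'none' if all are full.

col 0: top cell = '.' → open
col 1: top cell = '.' → open
col 2: top cell = '.' → open
col 3: top cell = '.' → open
col 4: top cell = '.' → open
col 5: top cell = '.' → open

Answer: 0,1,2,3,4,5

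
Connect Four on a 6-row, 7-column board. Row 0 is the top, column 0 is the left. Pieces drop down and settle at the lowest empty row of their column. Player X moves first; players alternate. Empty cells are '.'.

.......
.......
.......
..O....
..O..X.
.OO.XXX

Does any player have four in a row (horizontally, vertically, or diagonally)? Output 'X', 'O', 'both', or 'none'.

none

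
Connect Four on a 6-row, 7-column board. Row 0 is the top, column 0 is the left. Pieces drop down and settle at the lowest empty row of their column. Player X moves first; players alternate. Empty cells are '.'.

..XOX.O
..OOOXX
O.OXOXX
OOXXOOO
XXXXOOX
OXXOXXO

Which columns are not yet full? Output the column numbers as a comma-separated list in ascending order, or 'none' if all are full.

Answer: 0,1,5

Derivation:
col 0: top cell = '.' → open
col 1: top cell = '.' → open
col 2: top cell = 'X' → FULL
col 3: top cell = 'O' → FULL
col 4: top cell = 'X' → FULL
col 5: top cell = '.' → open
col 6: top cell = 'O' → FULL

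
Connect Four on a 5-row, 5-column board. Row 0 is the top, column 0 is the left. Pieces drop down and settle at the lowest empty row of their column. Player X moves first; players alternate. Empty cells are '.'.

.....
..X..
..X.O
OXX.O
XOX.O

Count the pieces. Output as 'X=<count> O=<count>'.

X=6 O=5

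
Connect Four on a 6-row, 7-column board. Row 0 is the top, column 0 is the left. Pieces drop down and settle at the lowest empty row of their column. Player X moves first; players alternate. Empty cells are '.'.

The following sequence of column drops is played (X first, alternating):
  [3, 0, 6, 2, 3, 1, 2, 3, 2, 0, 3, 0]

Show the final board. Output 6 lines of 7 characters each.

Answer: .......
.......
...X...
O.XO...
O.XX...
OOOX..X

Derivation:
Move 1: X drops in col 3, lands at row 5
Move 2: O drops in col 0, lands at row 5
Move 3: X drops in col 6, lands at row 5
Move 4: O drops in col 2, lands at row 5
Move 5: X drops in col 3, lands at row 4
Move 6: O drops in col 1, lands at row 5
Move 7: X drops in col 2, lands at row 4
Move 8: O drops in col 3, lands at row 3
Move 9: X drops in col 2, lands at row 3
Move 10: O drops in col 0, lands at row 4
Move 11: X drops in col 3, lands at row 2
Move 12: O drops in col 0, lands at row 3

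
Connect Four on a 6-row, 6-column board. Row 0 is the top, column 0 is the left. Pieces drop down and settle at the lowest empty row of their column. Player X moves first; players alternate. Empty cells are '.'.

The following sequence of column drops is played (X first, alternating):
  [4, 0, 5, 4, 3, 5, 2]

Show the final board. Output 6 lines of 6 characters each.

Answer: ......
......
......
......
....OO
O.XXXX

Derivation:
Move 1: X drops in col 4, lands at row 5
Move 2: O drops in col 0, lands at row 5
Move 3: X drops in col 5, lands at row 5
Move 4: O drops in col 4, lands at row 4
Move 5: X drops in col 3, lands at row 5
Move 6: O drops in col 5, lands at row 4
Move 7: X drops in col 2, lands at row 5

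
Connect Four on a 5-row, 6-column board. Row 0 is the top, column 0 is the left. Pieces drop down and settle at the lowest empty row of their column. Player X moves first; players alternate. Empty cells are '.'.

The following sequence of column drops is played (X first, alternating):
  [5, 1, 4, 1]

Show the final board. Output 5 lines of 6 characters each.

Answer: ......
......
......
.O....
.O..XX

Derivation:
Move 1: X drops in col 5, lands at row 4
Move 2: O drops in col 1, lands at row 4
Move 3: X drops in col 4, lands at row 4
Move 4: O drops in col 1, lands at row 3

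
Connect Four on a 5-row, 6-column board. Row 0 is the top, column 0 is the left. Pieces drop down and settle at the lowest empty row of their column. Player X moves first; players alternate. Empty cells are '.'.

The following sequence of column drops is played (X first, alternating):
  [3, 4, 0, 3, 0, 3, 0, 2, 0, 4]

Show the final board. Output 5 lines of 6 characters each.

Answer: ......
X.....
X..O..
X..OO.
X.OXO.

Derivation:
Move 1: X drops in col 3, lands at row 4
Move 2: O drops in col 4, lands at row 4
Move 3: X drops in col 0, lands at row 4
Move 4: O drops in col 3, lands at row 3
Move 5: X drops in col 0, lands at row 3
Move 6: O drops in col 3, lands at row 2
Move 7: X drops in col 0, lands at row 2
Move 8: O drops in col 2, lands at row 4
Move 9: X drops in col 0, lands at row 1
Move 10: O drops in col 4, lands at row 3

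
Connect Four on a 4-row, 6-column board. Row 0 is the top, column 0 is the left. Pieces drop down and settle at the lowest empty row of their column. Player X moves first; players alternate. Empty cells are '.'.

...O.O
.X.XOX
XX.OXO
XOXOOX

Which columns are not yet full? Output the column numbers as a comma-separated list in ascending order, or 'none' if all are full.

col 0: top cell = '.' → open
col 1: top cell = '.' → open
col 2: top cell = '.' → open
col 3: top cell = 'O' → FULL
col 4: top cell = '.' → open
col 5: top cell = 'O' → FULL

Answer: 0,1,2,4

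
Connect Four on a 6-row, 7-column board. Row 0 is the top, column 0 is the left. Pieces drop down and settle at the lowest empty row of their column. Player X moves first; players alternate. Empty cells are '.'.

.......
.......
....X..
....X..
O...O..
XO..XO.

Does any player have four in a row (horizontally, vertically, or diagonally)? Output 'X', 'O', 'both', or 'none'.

none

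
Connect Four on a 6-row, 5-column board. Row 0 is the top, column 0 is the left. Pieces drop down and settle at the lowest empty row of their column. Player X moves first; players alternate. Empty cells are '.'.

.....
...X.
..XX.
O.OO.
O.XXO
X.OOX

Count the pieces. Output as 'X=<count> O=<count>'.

X=7 O=7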